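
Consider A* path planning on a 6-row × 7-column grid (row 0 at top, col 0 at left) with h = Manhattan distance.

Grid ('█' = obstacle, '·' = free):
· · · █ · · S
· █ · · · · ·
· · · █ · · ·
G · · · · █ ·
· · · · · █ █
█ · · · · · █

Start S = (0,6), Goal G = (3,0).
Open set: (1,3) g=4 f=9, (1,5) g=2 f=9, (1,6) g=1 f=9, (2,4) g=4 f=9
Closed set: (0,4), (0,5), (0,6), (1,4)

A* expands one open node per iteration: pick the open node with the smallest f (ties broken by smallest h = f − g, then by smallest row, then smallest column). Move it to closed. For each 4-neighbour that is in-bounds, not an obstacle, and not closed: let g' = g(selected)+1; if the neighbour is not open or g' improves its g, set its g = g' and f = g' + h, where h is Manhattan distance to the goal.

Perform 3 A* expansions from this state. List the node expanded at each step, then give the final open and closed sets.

step 1: expand (1,3) (f=9, h=5) → closed; open now [(1,2) g=5 f=9, (1,5) g=2 f=9, (1,6) g=1 f=9, (2,4) g=4 f=9]
step 2: expand (1,2) (f=9, h=4) → closed; open now [(0,2) g=6 f=11, (1,5) g=2 f=9, (1,6) g=1 f=9, (2,2) g=6 f=9, (2,4) g=4 f=9]
step 3: expand (2,2) (f=9, h=3) → closed; open now [(0,2) g=6 f=11, (1,5) g=2 f=9, (1,6) g=1 f=9, (2,1) g=7 f=9, (2,4) g=4 f=9, (3,2) g=7 f=9]

order=[(1,3) → (1,2) → (2,2)]; open=[(0,2) g=6 f=11, (1,5) g=2 f=9, (1,6) g=1 f=9, (2,1) g=7 f=9, (2,4) g=4 f=9, (3,2) g=7 f=9]; closed=[(0,4), (0,5), (0,6), (1,2), (1,3), (1,4), (2,2)]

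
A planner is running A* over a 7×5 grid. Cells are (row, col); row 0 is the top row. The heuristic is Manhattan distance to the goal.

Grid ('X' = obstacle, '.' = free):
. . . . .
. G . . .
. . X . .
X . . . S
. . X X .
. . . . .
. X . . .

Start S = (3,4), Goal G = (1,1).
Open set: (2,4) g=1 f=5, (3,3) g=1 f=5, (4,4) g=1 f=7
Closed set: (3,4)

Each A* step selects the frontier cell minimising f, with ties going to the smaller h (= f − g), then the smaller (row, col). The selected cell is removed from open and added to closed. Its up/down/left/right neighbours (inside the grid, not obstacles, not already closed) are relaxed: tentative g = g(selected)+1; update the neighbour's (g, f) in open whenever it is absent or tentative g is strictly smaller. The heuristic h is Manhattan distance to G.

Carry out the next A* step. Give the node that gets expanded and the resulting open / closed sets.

step 1: expand (2,4) (f=5, h=4) → closed; open now [(1,4) g=2 f=5, (2,3) g=2 f=5, (3,3) g=1 f=5, (4,4) g=1 f=7]

expanded=(2,4); open=[(1,4) g=2 f=5, (2,3) g=2 f=5, (3,3) g=1 f=5, (4,4) g=1 f=7]; closed=[(2,4), (3,4)]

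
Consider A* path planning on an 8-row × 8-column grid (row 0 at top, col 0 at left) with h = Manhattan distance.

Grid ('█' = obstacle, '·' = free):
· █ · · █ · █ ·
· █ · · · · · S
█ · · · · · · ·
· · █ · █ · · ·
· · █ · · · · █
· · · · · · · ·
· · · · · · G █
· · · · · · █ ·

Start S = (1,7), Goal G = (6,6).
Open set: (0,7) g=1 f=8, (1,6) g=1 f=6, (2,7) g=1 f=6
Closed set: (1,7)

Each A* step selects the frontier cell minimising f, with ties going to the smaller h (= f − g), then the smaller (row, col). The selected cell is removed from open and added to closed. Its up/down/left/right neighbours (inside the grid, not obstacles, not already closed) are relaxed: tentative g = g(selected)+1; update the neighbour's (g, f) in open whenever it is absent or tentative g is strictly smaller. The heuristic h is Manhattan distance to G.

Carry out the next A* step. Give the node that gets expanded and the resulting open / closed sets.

expanded=(1,6); open=[(0,7) g=1 f=8, (1,5) g=2 f=8, (2,6) g=2 f=6, (2,7) g=1 f=6]; closed=[(1,6), (1,7)]

step 1: expand (1,6) (f=6, h=5) → closed; open now [(0,7) g=1 f=8, (1,5) g=2 f=8, (2,6) g=2 f=6, (2,7) g=1 f=6]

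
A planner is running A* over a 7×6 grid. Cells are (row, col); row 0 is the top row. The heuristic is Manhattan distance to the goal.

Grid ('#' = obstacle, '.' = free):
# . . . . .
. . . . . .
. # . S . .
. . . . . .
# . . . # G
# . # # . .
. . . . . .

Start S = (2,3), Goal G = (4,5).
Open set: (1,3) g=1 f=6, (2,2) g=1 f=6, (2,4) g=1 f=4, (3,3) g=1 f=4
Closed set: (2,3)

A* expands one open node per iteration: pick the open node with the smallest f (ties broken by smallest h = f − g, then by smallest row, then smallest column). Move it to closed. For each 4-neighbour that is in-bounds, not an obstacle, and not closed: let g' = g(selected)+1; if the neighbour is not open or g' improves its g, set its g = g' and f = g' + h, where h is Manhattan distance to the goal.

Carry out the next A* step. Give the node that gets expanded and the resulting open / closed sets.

step 1: expand (2,4) (f=4, h=3) → closed; open now [(1,3) g=1 f=6, (1,4) g=2 f=6, (2,2) g=1 f=6, (2,5) g=2 f=4, (3,3) g=1 f=4, (3,4) g=2 f=4]

expanded=(2,4); open=[(1,3) g=1 f=6, (1,4) g=2 f=6, (2,2) g=1 f=6, (2,5) g=2 f=4, (3,3) g=1 f=4, (3,4) g=2 f=4]; closed=[(2,3), (2,4)]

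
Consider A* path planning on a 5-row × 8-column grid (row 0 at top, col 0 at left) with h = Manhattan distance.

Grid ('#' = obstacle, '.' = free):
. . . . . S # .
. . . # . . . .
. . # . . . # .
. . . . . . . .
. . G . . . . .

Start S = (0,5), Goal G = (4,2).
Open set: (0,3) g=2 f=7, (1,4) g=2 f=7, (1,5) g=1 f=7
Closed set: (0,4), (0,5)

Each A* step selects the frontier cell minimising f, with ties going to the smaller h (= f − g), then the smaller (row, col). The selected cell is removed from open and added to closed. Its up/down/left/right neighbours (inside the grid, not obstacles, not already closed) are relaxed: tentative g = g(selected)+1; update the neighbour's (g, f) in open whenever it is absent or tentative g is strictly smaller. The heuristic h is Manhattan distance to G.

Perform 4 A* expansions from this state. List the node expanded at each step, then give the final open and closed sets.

step 1: expand (0,3) (f=7, h=5) → closed; open now [(0,2) g=3 f=7, (1,4) g=2 f=7, (1,5) g=1 f=7]
step 2: expand (0,2) (f=7, h=4) → closed; open now [(0,1) g=4 f=9, (1,2) g=4 f=7, (1,4) g=2 f=7, (1,5) g=1 f=7]
step 3: expand (1,2) (f=7, h=3) → closed; open now [(0,1) g=4 f=9, (1,1) g=5 f=9, (1,4) g=2 f=7, (1,5) g=1 f=7]
step 4: expand (1,4) (f=7, h=5) → closed; open now [(0,1) g=4 f=9, (1,1) g=5 f=9, (1,5) g=1 f=7, (2,4) g=3 f=7]

order=[(0,3) → (0,2) → (1,2) → (1,4)]; open=[(0,1) g=4 f=9, (1,1) g=5 f=9, (1,5) g=1 f=7, (2,4) g=3 f=7]; closed=[(0,2), (0,3), (0,4), (0,5), (1,2), (1,4)]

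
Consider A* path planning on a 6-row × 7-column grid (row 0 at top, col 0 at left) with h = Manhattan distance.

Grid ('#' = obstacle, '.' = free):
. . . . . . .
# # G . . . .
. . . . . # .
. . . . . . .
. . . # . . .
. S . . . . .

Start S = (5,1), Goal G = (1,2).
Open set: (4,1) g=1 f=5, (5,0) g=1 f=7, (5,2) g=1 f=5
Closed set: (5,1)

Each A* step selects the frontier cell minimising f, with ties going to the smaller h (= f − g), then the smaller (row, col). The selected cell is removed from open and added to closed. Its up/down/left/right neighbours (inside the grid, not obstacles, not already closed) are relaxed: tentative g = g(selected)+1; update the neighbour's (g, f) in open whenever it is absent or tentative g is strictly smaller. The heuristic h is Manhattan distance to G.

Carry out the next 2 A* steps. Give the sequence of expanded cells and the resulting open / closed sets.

step 1: expand (4,1) (f=5, h=4) → closed; open now [(3,1) g=2 f=5, (4,0) g=2 f=7, (4,2) g=2 f=5, (5,0) g=1 f=7, (5,2) g=1 f=5]
step 2: expand (3,1) (f=5, h=3) → closed; open now [(2,1) g=3 f=5, (3,0) g=3 f=7, (3,2) g=3 f=5, (4,0) g=2 f=7, (4,2) g=2 f=5, (5,0) g=1 f=7, (5,2) g=1 f=5]

order=[(4,1) → (3,1)]; open=[(2,1) g=3 f=5, (3,0) g=3 f=7, (3,2) g=3 f=5, (4,0) g=2 f=7, (4,2) g=2 f=5, (5,0) g=1 f=7, (5,2) g=1 f=5]; closed=[(3,1), (4,1), (5,1)]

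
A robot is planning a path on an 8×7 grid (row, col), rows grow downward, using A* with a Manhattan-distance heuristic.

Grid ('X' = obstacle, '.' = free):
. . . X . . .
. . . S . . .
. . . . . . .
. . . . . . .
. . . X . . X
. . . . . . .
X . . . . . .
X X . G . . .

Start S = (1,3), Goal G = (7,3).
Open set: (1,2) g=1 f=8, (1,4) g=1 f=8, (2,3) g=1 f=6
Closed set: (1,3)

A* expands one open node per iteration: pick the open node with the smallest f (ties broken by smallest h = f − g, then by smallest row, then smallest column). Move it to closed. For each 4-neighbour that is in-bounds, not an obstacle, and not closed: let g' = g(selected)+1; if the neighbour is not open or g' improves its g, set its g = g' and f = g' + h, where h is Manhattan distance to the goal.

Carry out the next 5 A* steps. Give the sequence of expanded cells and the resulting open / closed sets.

step 1: expand (2,3) (f=6, h=5) → closed; open now [(1,2) g=1 f=8, (1,4) g=1 f=8, (2,2) g=2 f=8, (2,4) g=2 f=8, (3,3) g=2 f=6]
step 2: expand (3,3) (f=6, h=4) → closed; open now [(1,2) g=1 f=8, (1,4) g=1 f=8, (2,2) g=2 f=8, (2,4) g=2 f=8, (3,2) g=3 f=8, (3,4) g=3 f=8]
step 3: expand (3,2) (f=8, h=5) → closed; open now [(1,2) g=1 f=8, (1,4) g=1 f=8, (2,2) g=2 f=8, (2,4) g=2 f=8, (3,1) g=4 f=10, (3,4) g=3 f=8, (4,2) g=4 f=8]
step 4: expand (4,2) (f=8, h=4) → closed; open now [(1,2) g=1 f=8, (1,4) g=1 f=8, (2,2) g=2 f=8, (2,4) g=2 f=8, (3,1) g=4 f=10, (3,4) g=3 f=8, (4,1) g=5 f=10, (5,2) g=5 f=8]
step 5: expand (5,2) (f=8, h=3) → closed; open now [(1,2) g=1 f=8, (1,4) g=1 f=8, (2,2) g=2 f=8, (2,4) g=2 f=8, (3,1) g=4 f=10, (3,4) g=3 f=8, (4,1) g=5 f=10, (5,1) g=6 f=10, (5,3) g=6 f=8, (6,2) g=6 f=8]

order=[(2,3) → (3,3) → (3,2) → (4,2) → (5,2)]; open=[(1,2) g=1 f=8, (1,4) g=1 f=8, (2,2) g=2 f=8, (2,4) g=2 f=8, (3,1) g=4 f=10, (3,4) g=3 f=8, (4,1) g=5 f=10, (5,1) g=6 f=10, (5,3) g=6 f=8, (6,2) g=6 f=8]; closed=[(1,3), (2,3), (3,2), (3,3), (4,2), (5,2)]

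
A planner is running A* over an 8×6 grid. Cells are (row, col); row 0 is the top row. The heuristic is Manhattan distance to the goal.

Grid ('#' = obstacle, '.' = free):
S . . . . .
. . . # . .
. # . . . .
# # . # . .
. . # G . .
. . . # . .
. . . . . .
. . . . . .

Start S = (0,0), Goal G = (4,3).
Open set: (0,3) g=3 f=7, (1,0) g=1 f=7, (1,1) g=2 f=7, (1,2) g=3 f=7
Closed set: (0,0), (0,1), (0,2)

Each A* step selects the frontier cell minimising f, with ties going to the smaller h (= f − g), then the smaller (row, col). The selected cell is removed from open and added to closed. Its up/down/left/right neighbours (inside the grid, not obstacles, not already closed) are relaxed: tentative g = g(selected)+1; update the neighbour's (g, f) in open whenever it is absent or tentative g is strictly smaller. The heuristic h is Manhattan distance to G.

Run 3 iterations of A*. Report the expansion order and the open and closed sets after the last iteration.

order=[(0,3) → (1,2) → (2,2)]; open=[(0,4) g=4 f=9, (1,0) g=1 f=7, (1,1) g=2 f=7, (2,3) g=5 f=7, (3,2) g=5 f=7]; closed=[(0,0), (0,1), (0,2), (0,3), (1,2), (2,2)]

step 1: expand (0,3) (f=7, h=4) → closed; open now [(0,4) g=4 f=9, (1,0) g=1 f=7, (1,1) g=2 f=7, (1,2) g=3 f=7]
step 2: expand (1,2) (f=7, h=4) → closed; open now [(0,4) g=4 f=9, (1,0) g=1 f=7, (1,1) g=2 f=7, (2,2) g=4 f=7]
step 3: expand (2,2) (f=7, h=3) → closed; open now [(0,4) g=4 f=9, (1,0) g=1 f=7, (1,1) g=2 f=7, (2,3) g=5 f=7, (3,2) g=5 f=7]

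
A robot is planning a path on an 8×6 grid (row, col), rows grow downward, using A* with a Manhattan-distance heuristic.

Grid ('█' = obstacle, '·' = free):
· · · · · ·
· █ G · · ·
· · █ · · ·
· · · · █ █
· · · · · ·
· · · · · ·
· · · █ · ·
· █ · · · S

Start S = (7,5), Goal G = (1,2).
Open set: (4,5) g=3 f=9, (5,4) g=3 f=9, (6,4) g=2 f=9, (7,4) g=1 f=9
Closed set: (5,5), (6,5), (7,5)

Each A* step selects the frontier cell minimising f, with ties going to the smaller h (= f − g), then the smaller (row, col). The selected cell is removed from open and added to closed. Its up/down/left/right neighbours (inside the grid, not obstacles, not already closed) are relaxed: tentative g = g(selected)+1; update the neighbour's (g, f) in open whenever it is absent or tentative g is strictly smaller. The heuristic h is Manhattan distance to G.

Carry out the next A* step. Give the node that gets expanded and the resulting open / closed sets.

expanded=(4,5); open=[(4,4) g=4 f=9, (5,4) g=3 f=9, (6,4) g=2 f=9, (7,4) g=1 f=9]; closed=[(4,5), (5,5), (6,5), (7,5)]

step 1: expand (4,5) (f=9, h=6) → closed; open now [(4,4) g=4 f=9, (5,4) g=3 f=9, (6,4) g=2 f=9, (7,4) g=1 f=9]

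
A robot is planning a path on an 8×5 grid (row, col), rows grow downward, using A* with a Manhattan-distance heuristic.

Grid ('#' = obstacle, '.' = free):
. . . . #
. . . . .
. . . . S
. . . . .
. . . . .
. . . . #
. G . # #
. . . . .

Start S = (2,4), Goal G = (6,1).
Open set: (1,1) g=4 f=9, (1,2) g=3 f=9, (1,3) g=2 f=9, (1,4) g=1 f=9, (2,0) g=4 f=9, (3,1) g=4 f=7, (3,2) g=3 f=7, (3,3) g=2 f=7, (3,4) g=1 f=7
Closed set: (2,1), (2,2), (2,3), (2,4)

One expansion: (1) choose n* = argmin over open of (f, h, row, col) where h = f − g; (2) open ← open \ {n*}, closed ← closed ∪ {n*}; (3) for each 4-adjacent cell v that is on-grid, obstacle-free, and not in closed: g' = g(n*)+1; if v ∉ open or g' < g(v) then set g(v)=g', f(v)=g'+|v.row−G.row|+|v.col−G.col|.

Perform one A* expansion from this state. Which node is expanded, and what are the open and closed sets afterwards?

expanded=(3,1); open=[(1,1) g=4 f=9, (1,2) g=3 f=9, (1,3) g=2 f=9, (1,4) g=1 f=9, (2,0) g=4 f=9, (3,0) g=5 f=9, (3,2) g=3 f=7, (3,3) g=2 f=7, (3,4) g=1 f=7, (4,1) g=5 f=7]; closed=[(2,1), (2,2), (2,3), (2,4), (3,1)]

step 1: expand (3,1) (f=7, h=3) → closed; open now [(1,1) g=4 f=9, (1,2) g=3 f=9, (1,3) g=2 f=9, (1,4) g=1 f=9, (2,0) g=4 f=9, (3,0) g=5 f=9, (3,2) g=3 f=7, (3,3) g=2 f=7, (3,4) g=1 f=7, (4,1) g=5 f=7]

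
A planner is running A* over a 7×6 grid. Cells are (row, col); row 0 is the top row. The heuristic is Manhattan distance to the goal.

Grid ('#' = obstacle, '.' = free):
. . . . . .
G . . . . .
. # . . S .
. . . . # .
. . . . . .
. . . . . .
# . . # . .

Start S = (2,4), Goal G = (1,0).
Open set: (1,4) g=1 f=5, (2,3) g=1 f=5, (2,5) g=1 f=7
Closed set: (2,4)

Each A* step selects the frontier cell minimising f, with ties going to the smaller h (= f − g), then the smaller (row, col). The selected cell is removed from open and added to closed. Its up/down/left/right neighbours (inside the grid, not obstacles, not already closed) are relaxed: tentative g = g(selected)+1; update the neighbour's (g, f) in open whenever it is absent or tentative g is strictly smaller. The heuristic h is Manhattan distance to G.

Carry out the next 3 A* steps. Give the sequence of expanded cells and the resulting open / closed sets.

order=[(1,4) → (1,3) → (1,2)]; open=[(0,2) g=4 f=7, (0,3) g=3 f=7, (0,4) g=2 f=7, (1,1) g=4 f=5, (1,5) g=2 f=7, (2,2) g=4 f=7, (2,3) g=1 f=5, (2,5) g=1 f=7]; closed=[(1,2), (1,3), (1,4), (2,4)]

step 1: expand (1,4) (f=5, h=4) → closed; open now [(0,4) g=2 f=7, (1,3) g=2 f=5, (1,5) g=2 f=7, (2,3) g=1 f=5, (2,5) g=1 f=7]
step 2: expand (1,3) (f=5, h=3) → closed; open now [(0,3) g=3 f=7, (0,4) g=2 f=7, (1,2) g=3 f=5, (1,5) g=2 f=7, (2,3) g=1 f=5, (2,5) g=1 f=7]
step 3: expand (1,2) (f=5, h=2) → closed; open now [(0,2) g=4 f=7, (0,3) g=3 f=7, (0,4) g=2 f=7, (1,1) g=4 f=5, (1,5) g=2 f=7, (2,2) g=4 f=7, (2,3) g=1 f=5, (2,5) g=1 f=7]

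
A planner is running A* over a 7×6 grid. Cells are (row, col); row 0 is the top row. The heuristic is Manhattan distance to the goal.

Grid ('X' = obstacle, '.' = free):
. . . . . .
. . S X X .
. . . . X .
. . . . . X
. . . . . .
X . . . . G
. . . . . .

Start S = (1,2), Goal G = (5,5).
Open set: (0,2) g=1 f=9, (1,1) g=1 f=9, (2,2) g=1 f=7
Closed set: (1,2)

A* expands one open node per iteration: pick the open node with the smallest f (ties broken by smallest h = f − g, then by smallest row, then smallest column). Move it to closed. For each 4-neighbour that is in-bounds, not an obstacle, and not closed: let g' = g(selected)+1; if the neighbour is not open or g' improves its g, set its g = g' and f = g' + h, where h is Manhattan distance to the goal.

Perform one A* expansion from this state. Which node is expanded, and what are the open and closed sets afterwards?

expanded=(2,2); open=[(0,2) g=1 f=9, (1,1) g=1 f=9, (2,1) g=2 f=9, (2,3) g=2 f=7, (3,2) g=2 f=7]; closed=[(1,2), (2,2)]

step 1: expand (2,2) (f=7, h=6) → closed; open now [(0,2) g=1 f=9, (1,1) g=1 f=9, (2,1) g=2 f=9, (2,3) g=2 f=7, (3,2) g=2 f=7]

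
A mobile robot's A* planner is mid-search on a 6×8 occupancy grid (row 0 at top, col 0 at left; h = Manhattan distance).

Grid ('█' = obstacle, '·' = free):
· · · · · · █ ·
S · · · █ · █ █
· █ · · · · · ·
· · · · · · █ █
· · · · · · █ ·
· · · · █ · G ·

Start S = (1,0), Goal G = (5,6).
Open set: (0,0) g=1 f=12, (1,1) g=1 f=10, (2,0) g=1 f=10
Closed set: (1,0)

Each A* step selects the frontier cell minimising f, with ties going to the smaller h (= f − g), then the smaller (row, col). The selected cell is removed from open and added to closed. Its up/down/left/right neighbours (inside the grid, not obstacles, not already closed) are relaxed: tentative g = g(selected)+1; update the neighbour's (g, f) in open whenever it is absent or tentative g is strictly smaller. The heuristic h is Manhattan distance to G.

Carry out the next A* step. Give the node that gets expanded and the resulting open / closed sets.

expanded=(1,1); open=[(0,0) g=1 f=12, (0,1) g=2 f=12, (1,2) g=2 f=10, (2,0) g=1 f=10]; closed=[(1,0), (1,1)]

step 1: expand (1,1) (f=10, h=9) → closed; open now [(0,0) g=1 f=12, (0,1) g=2 f=12, (1,2) g=2 f=10, (2,0) g=1 f=10]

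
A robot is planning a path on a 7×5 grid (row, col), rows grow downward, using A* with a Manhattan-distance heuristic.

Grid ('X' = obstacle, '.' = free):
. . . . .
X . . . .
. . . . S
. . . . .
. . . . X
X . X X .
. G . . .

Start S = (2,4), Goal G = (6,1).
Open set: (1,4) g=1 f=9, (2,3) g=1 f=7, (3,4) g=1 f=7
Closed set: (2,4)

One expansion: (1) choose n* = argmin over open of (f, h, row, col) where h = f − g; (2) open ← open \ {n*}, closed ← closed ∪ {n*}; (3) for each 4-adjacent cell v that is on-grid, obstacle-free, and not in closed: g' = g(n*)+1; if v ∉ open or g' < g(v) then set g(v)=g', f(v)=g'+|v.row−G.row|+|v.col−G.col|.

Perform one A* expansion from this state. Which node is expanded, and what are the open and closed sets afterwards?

step 1: expand (2,3) (f=7, h=6) → closed; open now [(1,3) g=2 f=9, (1,4) g=1 f=9, (2,2) g=2 f=7, (3,3) g=2 f=7, (3,4) g=1 f=7]

expanded=(2,3); open=[(1,3) g=2 f=9, (1,4) g=1 f=9, (2,2) g=2 f=7, (3,3) g=2 f=7, (3,4) g=1 f=7]; closed=[(2,3), (2,4)]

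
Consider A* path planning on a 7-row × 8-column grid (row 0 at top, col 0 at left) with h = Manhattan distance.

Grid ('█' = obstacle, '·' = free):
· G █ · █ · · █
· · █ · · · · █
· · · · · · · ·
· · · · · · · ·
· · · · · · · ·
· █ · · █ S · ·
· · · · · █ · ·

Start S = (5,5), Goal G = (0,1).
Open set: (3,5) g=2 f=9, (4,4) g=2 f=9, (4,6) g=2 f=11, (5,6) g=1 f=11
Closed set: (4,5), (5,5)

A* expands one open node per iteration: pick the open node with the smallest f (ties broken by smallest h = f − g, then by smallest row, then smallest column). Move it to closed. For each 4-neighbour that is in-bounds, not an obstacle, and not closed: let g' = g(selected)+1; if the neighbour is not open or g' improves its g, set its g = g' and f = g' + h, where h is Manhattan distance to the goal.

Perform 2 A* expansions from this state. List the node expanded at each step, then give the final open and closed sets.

step 1: expand (3,5) (f=9, h=7) → closed; open now [(2,5) g=3 f=9, (3,4) g=3 f=9, (3,6) g=3 f=11, (4,4) g=2 f=9, (4,6) g=2 f=11, (5,6) g=1 f=11]
step 2: expand (2,5) (f=9, h=6) → closed; open now [(1,5) g=4 f=9, (2,4) g=4 f=9, (2,6) g=4 f=11, (3,4) g=3 f=9, (3,6) g=3 f=11, (4,4) g=2 f=9, (4,6) g=2 f=11, (5,6) g=1 f=11]

order=[(3,5) → (2,5)]; open=[(1,5) g=4 f=9, (2,4) g=4 f=9, (2,6) g=4 f=11, (3,4) g=3 f=9, (3,6) g=3 f=11, (4,4) g=2 f=9, (4,6) g=2 f=11, (5,6) g=1 f=11]; closed=[(2,5), (3,5), (4,5), (5,5)]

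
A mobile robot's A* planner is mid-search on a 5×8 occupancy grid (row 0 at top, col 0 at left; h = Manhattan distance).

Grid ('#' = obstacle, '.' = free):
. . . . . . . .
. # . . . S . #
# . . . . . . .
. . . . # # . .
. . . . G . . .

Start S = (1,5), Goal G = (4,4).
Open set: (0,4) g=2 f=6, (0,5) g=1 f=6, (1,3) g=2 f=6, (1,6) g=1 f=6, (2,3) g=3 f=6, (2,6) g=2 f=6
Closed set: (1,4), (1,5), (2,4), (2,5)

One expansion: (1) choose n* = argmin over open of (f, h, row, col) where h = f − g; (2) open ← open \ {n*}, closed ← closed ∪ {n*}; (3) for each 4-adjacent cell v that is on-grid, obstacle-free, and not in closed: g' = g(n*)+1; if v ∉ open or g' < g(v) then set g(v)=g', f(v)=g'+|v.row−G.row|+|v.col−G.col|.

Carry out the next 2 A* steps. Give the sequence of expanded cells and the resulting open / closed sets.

order=[(2,3) → (3,3)]; open=[(0,4) g=2 f=6, (0,5) g=1 f=6, (1,3) g=2 f=6, (1,6) g=1 f=6, (2,2) g=4 f=8, (2,6) g=2 f=6, (3,2) g=5 f=8, (4,3) g=5 f=6]; closed=[(1,4), (1,5), (2,3), (2,4), (2,5), (3,3)]

step 1: expand (2,3) (f=6, h=3) → closed; open now [(0,4) g=2 f=6, (0,5) g=1 f=6, (1,3) g=2 f=6, (1,6) g=1 f=6, (2,2) g=4 f=8, (2,6) g=2 f=6, (3,3) g=4 f=6]
step 2: expand (3,3) (f=6, h=2) → closed; open now [(0,4) g=2 f=6, (0,5) g=1 f=6, (1,3) g=2 f=6, (1,6) g=1 f=6, (2,2) g=4 f=8, (2,6) g=2 f=6, (3,2) g=5 f=8, (4,3) g=5 f=6]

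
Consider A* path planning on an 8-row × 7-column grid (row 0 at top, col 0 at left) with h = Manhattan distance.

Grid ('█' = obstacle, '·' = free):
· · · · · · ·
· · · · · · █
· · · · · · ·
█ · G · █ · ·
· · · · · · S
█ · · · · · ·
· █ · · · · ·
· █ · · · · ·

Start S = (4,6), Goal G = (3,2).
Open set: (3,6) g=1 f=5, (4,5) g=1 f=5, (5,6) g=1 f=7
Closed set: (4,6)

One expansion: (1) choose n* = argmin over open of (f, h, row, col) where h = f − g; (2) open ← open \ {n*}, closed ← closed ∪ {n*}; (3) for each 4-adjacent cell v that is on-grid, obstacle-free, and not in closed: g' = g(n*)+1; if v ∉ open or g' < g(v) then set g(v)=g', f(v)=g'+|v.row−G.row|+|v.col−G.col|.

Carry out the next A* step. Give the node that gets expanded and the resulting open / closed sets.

expanded=(3,6); open=[(2,6) g=2 f=7, (3,5) g=2 f=5, (4,5) g=1 f=5, (5,6) g=1 f=7]; closed=[(3,6), (4,6)]

step 1: expand (3,6) (f=5, h=4) → closed; open now [(2,6) g=2 f=7, (3,5) g=2 f=5, (4,5) g=1 f=5, (5,6) g=1 f=7]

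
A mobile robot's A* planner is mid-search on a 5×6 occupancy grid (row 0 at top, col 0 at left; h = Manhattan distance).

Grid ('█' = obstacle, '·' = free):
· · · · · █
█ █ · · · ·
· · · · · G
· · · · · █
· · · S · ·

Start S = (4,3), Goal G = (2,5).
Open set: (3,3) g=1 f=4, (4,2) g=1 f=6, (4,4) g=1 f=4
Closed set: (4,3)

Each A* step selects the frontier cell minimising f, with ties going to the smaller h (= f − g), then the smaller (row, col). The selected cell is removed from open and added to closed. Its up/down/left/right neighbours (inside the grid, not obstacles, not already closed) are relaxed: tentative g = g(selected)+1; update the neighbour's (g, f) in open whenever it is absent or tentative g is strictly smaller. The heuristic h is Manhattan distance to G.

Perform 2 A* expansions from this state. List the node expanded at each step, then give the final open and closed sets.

step 1: expand (3,3) (f=4, h=3) → closed; open now [(2,3) g=2 f=4, (3,2) g=2 f=6, (3,4) g=2 f=4, (4,2) g=1 f=6, (4,4) g=1 f=4]
step 2: expand (2,3) (f=4, h=2) → closed; open now [(1,3) g=3 f=6, (2,2) g=3 f=6, (2,4) g=3 f=4, (3,2) g=2 f=6, (3,4) g=2 f=4, (4,2) g=1 f=6, (4,4) g=1 f=4]

order=[(3,3) → (2,3)]; open=[(1,3) g=3 f=6, (2,2) g=3 f=6, (2,4) g=3 f=4, (3,2) g=2 f=6, (3,4) g=2 f=4, (4,2) g=1 f=6, (4,4) g=1 f=4]; closed=[(2,3), (3,3), (4,3)]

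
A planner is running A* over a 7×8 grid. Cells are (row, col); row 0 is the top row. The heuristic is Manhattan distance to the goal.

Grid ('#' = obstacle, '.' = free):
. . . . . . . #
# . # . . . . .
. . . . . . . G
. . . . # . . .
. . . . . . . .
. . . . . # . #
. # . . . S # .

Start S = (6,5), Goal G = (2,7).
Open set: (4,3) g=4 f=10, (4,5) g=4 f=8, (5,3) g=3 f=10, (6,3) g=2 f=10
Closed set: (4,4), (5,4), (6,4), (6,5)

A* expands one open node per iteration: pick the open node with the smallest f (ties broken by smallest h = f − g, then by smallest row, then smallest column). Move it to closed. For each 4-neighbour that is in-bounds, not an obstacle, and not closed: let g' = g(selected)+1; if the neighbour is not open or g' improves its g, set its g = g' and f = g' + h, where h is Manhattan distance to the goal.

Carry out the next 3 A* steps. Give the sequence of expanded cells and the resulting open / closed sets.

step 1: expand (4,5) (f=8, h=4) → closed; open now [(3,5) g=5 f=8, (4,3) g=4 f=10, (4,6) g=5 f=8, (5,3) g=3 f=10, (6,3) g=2 f=10]
step 2: expand (3,5) (f=8, h=3) → closed; open now [(2,5) g=6 f=8, (3,6) g=6 f=8, (4,3) g=4 f=10, (4,6) g=5 f=8, (5,3) g=3 f=10, (6,3) g=2 f=10]
step 3: expand (2,5) (f=8, h=2) → closed; open now [(1,5) g=7 f=10, (2,4) g=7 f=10, (2,6) g=7 f=8, (3,6) g=6 f=8, (4,3) g=4 f=10, (4,6) g=5 f=8, (5,3) g=3 f=10, (6,3) g=2 f=10]

order=[(4,5) → (3,5) → (2,5)]; open=[(1,5) g=7 f=10, (2,4) g=7 f=10, (2,6) g=7 f=8, (3,6) g=6 f=8, (4,3) g=4 f=10, (4,6) g=5 f=8, (5,3) g=3 f=10, (6,3) g=2 f=10]; closed=[(2,5), (3,5), (4,4), (4,5), (5,4), (6,4), (6,5)]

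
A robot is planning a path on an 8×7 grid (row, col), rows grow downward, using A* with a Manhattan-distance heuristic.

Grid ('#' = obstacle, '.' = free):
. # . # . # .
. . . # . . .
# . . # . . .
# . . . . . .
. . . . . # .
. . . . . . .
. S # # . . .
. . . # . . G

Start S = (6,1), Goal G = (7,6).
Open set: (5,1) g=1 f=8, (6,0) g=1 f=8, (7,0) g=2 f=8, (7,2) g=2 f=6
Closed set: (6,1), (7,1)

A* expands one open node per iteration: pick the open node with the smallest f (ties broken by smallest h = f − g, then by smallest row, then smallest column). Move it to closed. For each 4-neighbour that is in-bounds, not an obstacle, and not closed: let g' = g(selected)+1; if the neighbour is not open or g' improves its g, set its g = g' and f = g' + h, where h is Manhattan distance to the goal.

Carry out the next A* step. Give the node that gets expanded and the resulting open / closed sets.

expanded=(7,2); open=[(5,1) g=1 f=8, (6,0) g=1 f=8, (7,0) g=2 f=8]; closed=[(6,1), (7,1), (7,2)]

step 1: expand (7,2) (f=6, h=4) → closed; open now [(5,1) g=1 f=8, (6,0) g=1 f=8, (7,0) g=2 f=8]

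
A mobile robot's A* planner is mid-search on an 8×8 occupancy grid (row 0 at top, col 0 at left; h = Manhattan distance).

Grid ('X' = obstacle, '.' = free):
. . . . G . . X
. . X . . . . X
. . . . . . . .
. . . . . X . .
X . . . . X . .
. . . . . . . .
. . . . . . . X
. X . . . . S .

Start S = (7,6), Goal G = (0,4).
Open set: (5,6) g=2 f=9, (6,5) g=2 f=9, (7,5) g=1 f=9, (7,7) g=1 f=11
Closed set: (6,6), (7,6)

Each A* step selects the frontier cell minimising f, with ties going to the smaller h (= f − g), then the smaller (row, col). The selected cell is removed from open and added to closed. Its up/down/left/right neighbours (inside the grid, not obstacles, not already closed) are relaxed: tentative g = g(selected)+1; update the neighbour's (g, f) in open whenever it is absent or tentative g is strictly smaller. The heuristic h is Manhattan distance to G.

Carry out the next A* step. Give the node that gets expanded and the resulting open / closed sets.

step 1: expand (5,6) (f=9, h=7) → closed; open now [(4,6) g=3 f=9, (5,5) g=3 f=9, (5,7) g=3 f=11, (6,5) g=2 f=9, (7,5) g=1 f=9, (7,7) g=1 f=11]

expanded=(5,6); open=[(4,6) g=3 f=9, (5,5) g=3 f=9, (5,7) g=3 f=11, (6,5) g=2 f=9, (7,5) g=1 f=9, (7,7) g=1 f=11]; closed=[(5,6), (6,6), (7,6)]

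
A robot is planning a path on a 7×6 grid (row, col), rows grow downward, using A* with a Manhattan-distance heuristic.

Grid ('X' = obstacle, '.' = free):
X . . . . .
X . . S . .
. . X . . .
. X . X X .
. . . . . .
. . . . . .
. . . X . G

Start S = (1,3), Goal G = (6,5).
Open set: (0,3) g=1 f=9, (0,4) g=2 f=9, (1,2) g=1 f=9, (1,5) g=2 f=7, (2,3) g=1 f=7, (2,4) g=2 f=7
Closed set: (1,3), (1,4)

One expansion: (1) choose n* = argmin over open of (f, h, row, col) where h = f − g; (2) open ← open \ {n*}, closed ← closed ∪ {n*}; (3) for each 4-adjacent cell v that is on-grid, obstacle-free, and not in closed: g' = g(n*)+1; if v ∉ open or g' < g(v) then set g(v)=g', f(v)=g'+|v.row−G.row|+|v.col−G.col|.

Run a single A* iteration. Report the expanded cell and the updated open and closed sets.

expanded=(1,5); open=[(0,3) g=1 f=9, (0,4) g=2 f=9, (0,5) g=3 f=9, (1,2) g=1 f=9, (2,3) g=1 f=7, (2,4) g=2 f=7, (2,5) g=3 f=7]; closed=[(1,3), (1,4), (1,5)]

step 1: expand (1,5) (f=7, h=5) → closed; open now [(0,3) g=1 f=9, (0,4) g=2 f=9, (0,5) g=3 f=9, (1,2) g=1 f=9, (2,3) g=1 f=7, (2,4) g=2 f=7, (2,5) g=3 f=7]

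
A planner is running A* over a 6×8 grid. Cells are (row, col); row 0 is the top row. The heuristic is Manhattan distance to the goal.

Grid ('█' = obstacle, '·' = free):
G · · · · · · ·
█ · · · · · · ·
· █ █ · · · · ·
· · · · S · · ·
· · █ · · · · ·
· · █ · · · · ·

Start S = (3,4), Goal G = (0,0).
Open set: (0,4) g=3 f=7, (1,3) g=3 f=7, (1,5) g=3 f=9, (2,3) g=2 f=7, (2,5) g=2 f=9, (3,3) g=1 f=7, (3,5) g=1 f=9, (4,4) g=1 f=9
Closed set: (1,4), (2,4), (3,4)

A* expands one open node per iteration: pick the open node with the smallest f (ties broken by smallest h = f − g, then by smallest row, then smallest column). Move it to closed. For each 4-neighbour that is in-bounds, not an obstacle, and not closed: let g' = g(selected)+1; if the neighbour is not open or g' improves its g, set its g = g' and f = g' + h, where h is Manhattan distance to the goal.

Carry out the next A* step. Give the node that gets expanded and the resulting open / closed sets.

step 1: expand (0,4) (f=7, h=4) → closed; open now [(0,3) g=4 f=7, (0,5) g=4 f=9, (1,3) g=3 f=7, (1,5) g=3 f=9, (2,3) g=2 f=7, (2,5) g=2 f=9, (3,3) g=1 f=7, (3,5) g=1 f=9, (4,4) g=1 f=9]

expanded=(0,4); open=[(0,3) g=4 f=7, (0,5) g=4 f=9, (1,3) g=3 f=7, (1,5) g=3 f=9, (2,3) g=2 f=7, (2,5) g=2 f=9, (3,3) g=1 f=7, (3,5) g=1 f=9, (4,4) g=1 f=9]; closed=[(0,4), (1,4), (2,4), (3,4)]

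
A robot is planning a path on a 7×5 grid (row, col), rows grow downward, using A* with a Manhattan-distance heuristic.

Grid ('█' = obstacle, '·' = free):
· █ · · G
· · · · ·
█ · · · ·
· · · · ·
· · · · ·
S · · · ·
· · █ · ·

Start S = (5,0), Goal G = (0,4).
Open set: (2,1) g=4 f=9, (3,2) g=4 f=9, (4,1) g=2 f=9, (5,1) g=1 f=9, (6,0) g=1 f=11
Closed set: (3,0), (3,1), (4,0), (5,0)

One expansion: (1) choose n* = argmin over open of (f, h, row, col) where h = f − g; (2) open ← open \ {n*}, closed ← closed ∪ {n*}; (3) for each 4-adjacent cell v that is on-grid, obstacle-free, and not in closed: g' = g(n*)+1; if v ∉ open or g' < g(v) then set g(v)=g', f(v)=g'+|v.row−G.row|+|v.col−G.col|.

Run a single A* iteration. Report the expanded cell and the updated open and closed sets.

step 1: expand (2,1) (f=9, h=5) → closed; open now [(1,1) g=5 f=9, (2,2) g=5 f=9, (3,2) g=4 f=9, (4,1) g=2 f=9, (5,1) g=1 f=9, (6,0) g=1 f=11]

expanded=(2,1); open=[(1,1) g=5 f=9, (2,2) g=5 f=9, (3,2) g=4 f=9, (4,1) g=2 f=9, (5,1) g=1 f=9, (6,0) g=1 f=11]; closed=[(2,1), (3,0), (3,1), (4,0), (5,0)]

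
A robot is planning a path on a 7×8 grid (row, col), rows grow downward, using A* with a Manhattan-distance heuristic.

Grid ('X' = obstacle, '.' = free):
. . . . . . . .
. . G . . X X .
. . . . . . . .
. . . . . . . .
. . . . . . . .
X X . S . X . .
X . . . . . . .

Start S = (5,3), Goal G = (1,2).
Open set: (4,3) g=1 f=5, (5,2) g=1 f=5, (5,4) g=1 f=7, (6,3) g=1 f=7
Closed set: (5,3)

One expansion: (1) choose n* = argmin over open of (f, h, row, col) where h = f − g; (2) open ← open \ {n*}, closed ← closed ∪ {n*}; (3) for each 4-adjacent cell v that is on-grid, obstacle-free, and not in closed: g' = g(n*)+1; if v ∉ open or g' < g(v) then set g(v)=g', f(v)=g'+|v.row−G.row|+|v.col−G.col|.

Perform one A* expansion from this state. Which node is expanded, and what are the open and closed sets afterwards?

step 1: expand (4,3) (f=5, h=4) → closed; open now [(3,3) g=2 f=5, (4,2) g=2 f=5, (4,4) g=2 f=7, (5,2) g=1 f=5, (5,4) g=1 f=7, (6,3) g=1 f=7]

expanded=(4,3); open=[(3,3) g=2 f=5, (4,2) g=2 f=5, (4,4) g=2 f=7, (5,2) g=1 f=5, (5,4) g=1 f=7, (6,3) g=1 f=7]; closed=[(4,3), (5,3)]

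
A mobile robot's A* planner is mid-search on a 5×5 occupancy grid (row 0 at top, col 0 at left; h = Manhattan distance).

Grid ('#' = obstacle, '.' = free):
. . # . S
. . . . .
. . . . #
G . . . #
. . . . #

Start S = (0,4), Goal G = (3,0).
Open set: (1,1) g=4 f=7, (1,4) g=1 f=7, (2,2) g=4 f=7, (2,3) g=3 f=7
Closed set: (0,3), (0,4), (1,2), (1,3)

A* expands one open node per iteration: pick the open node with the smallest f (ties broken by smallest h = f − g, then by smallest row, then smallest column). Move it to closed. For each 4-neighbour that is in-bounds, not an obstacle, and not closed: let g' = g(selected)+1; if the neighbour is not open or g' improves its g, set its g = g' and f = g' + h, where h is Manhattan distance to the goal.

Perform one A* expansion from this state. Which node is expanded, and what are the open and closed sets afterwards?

expanded=(1,1); open=[(0,1) g=5 f=9, (1,0) g=5 f=7, (1,4) g=1 f=7, (2,1) g=5 f=7, (2,2) g=4 f=7, (2,3) g=3 f=7]; closed=[(0,3), (0,4), (1,1), (1,2), (1,3)]

step 1: expand (1,1) (f=7, h=3) → closed; open now [(0,1) g=5 f=9, (1,0) g=5 f=7, (1,4) g=1 f=7, (2,1) g=5 f=7, (2,2) g=4 f=7, (2,3) g=3 f=7]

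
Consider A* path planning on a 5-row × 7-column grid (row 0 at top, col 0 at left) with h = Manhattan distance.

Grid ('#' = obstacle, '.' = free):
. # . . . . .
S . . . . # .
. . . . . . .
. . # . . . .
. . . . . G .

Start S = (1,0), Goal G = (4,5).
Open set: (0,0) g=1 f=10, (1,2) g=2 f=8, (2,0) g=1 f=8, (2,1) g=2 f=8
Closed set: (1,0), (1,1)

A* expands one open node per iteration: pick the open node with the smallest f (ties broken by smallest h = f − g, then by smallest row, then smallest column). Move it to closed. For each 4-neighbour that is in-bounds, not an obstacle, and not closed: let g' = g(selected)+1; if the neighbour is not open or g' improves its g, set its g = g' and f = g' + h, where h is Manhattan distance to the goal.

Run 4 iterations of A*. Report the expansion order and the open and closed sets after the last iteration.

order=[(1,2) → (1,3) → (1,4) → (2,4)]; open=[(0,0) g=1 f=10, (0,2) g=3 f=10, (0,3) g=4 f=10, (0,4) g=5 f=10, (2,0) g=1 f=8, (2,1) g=2 f=8, (2,2) g=3 f=8, (2,3) g=4 f=8, (2,5) g=6 f=8, (3,4) g=6 f=8]; closed=[(1,0), (1,1), (1,2), (1,3), (1,4), (2,4)]

step 1: expand (1,2) (f=8, h=6) → closed; open now [(0,0) g=1 f=10, (0,2) g=3 f=10, (1,3) g=3 f=8, (2,0) g=1 f=8, (2,1) g=2 f=8, (2,2) g=3 f=8]
step 2: expand (1,3) (f=8, h=5) → closed; open now [(0,0) g=1 f=10, (0,2) g=3 f=10, (0,3) g=4 f=10, (1,4) g=4 f=8, (2,0) g=1 f=8, (2,1) g=2 f=8, (2,2) g=3 f=8, (2,3) g=4 f=8]
step 3: expand (1,4) (f=8, h=4) → closed; open now [(0,0) g=1 f=10, (0,2) g=3 f=10, (0,3) g=4 f=10, (0,4) g=5 f=10, (2,0) g=1 f=8, (2,1) g=2 f=8, (2,2) g=3 f=8, (2,3) g=4 f=8, (2,4) g=5 f=8]
step 4: expand (2,4) (f=8, h=3) → closed; open now [(0,0) g=1 f=10, (0,2) g=3 f=10, (0,3) g=4 f=10, (0,4) g=5 f=10, (2,0) g=1 f=8, (2,1) g=2 f=8, (2,2) g=3 f=8, (2,3) g=4 f=8, (2,5) g=6 f=8, (3,4) g=6 f=8]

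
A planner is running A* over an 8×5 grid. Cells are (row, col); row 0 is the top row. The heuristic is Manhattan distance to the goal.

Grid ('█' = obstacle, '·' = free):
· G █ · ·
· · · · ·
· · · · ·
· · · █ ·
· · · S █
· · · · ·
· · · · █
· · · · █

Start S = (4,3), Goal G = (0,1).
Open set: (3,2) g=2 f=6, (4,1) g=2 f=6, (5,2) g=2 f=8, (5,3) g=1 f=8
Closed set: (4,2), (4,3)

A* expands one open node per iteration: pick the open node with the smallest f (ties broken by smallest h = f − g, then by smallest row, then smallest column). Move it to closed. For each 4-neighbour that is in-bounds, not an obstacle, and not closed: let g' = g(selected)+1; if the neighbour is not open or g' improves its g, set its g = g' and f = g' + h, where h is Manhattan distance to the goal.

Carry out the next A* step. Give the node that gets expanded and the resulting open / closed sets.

expanded=(3,2); open=[(2,2) g=3 f=6, (3,1) g=3 f=6, (4,1) g=2 f=6, (5,2) g=2 f=8, (5,3) g=1 f=8]; closed=[(3,2), (4,2), (4,3)]

step 1: expand (3,2) (f=6, h=4) → closed; open now [(2,2) g=3 f=6, (3,1) g=3 f=6, (4,1) g=2 f=6, (5,2) g=2 f=8, (5,3) g=1 f=8]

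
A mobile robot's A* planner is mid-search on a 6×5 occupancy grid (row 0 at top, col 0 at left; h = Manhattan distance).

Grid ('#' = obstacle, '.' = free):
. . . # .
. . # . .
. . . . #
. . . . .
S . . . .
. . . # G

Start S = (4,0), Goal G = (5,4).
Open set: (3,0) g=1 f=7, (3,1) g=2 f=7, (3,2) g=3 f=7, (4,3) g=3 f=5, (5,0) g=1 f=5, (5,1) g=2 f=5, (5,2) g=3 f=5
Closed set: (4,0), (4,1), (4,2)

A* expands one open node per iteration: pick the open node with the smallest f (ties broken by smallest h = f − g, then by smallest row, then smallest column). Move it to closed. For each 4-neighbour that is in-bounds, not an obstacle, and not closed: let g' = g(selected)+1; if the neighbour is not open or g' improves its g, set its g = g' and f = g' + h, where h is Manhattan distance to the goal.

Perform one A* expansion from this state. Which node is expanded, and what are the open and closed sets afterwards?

step 1: expand (4,3) (f=5, h=2) → closed; open now [(3,0) g=1 f=7, (3,1) g=2 f=7, (3,2) g=3 f=7, (3,3) g=4 f=7, (4,4) g=4 f=5, (5,0) g=1 f=5, (5,1) g=2 f=5, (5,2) g=3 f=5]

expanded=(4,3); open=[(3,0) g=1 f=7, (3,1) g=2 f=7, (3,2) g=3 f=7, (3,3) g=4 f=7, (4,4) g=4 f=5, (5,0) g=1 f=5, (5,1) g=2 f=5, (5,2) g=3 f=5]; closed=[(4,0), (4,1), (4,2), (4,3)]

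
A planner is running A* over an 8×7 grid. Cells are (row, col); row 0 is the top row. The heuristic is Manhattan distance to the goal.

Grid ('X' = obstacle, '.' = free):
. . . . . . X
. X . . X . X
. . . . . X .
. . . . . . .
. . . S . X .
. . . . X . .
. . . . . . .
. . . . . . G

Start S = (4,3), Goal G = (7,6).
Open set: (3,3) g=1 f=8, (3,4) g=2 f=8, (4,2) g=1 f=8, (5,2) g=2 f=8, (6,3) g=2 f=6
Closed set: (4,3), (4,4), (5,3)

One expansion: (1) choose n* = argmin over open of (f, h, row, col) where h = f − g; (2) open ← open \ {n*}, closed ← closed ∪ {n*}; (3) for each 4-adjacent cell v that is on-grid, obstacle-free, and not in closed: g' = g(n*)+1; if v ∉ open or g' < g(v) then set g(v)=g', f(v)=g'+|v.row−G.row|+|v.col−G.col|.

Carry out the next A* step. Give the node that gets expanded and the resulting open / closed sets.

expanded=(6,3); open=[(3,3) g=1 f=8, (3,4) g=2 f=8, (4,2) g=1 f=8, (5,2) g=2 f=8, (6,2) g=3 f=8, (6,4) g=3 f=6, (7,3) g=3 f=6]; closed=[(4,3), (4,4), (5,3), (6,3)]

step 1: expand (6,3) (f=6, h=4) → closed; open now [(3,3) g=1 f=8, (3,4) g=2 f=8, (4,2) g=1 f=8, (5,2) g=2 f=8, (6,2) g=3 f=8, (6,4) g=3 f=6, (7,3) g=3 f=6]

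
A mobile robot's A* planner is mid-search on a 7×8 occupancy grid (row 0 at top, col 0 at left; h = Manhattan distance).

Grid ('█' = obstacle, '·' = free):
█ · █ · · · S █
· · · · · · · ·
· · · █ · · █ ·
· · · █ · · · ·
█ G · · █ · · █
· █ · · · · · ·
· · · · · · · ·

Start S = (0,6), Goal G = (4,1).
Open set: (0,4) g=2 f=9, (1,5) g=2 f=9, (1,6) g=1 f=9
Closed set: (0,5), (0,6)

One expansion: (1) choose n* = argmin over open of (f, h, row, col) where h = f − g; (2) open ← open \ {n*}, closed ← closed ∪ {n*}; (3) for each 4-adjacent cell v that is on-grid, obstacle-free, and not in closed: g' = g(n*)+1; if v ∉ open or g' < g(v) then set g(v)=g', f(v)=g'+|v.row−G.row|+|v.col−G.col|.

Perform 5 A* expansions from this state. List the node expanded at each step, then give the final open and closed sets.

order=[(0,4) → (0,3) → (1,3) → (1,2) → (1,1)]; open=[(0,1) g=7 f=11, (1,0) g=7 f=11, (1,4) g=3 f=9, (1,5) g=2 f=9, (1,6) g=1 f=9, (2,1) g=7 f=9, (2,2) g=6 f=9]; closed=[(0,3), (0,4), (0,5), (0,6), (1,1), (1,2), (1,3)]

step 1: expand (0,4) (f=9, h=7) → closed; open now [(0,3) g=3 f=9, (1,4) g=3 f=9, (1,5) g=2 f=9, (1,6) g=1 f=9]
step 2: expand (0,3) (f=9, h=6) → closed; open now [(1,3) g=4 f=9, (1,4) g=3 f=9, (1,5) g=2 f=9, (1,6) g=1 f=9]
step 3: expand (1,3) (f=9, h=5) → closed; open now [(1,2) g=5 f=9, (1,4) g=3 f=9, (1,5) g=2 f=9, (1,6) g=1 f=9]
step 4: expand (1,2) (f=9, h=4) → closed; open now [(1,1) g=6 f=9, (1,4) g=3 f=9, (1,5) g=2 f=9, (1,6) g=1 f=9, (2,2) g=6 f=9]
step 5: expand (1,1) (f=9, h=3) → closed; open now [(0,1) g=7 f=11, (1,0) g=7 f=11, (1,4) g=3 f=9, (1,5) g=2 f=9, (1,6) g=1 f=9, (2,1) g=7 f=9, (2,2) g=6 f=9]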